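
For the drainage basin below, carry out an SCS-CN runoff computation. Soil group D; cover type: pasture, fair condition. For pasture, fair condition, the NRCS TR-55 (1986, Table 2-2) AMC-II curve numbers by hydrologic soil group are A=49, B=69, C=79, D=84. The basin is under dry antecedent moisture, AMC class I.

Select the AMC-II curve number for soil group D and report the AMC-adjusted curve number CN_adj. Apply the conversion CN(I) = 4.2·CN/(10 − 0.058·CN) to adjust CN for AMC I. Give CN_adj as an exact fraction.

NRCS table: pasture, fair condition, soil group D → CN(II) = 84
CN(I) from CN(II)=84: (4.2·84)/(10 − 0.058·84) = 44100/641 ≈ 68.799

CN_adj = 44100/641 ≈ 68.799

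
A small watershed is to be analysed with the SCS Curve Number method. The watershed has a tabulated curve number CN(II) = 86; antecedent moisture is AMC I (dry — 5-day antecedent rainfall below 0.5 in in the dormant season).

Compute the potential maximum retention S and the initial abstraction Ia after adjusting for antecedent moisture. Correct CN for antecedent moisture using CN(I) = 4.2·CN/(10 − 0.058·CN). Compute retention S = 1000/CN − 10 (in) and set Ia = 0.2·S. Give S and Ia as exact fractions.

S = 500/129 in ≈ 3.876 in; Ia = 100/129 in ≈ 0.775 in

Dry (AMC I): CN(I) = 4.2·86/(10 − 0.058·86) = (1806/5)/(1253/250) = 12900/179 ≈ 72.067
Retention S: 1000/CN − 10 with CN=72.067 → S = 500/129 ≈ 3.876 in
Initial abstraction Ia = S/5 = (500/129)/5 = 100/129 ≈ 0.775 in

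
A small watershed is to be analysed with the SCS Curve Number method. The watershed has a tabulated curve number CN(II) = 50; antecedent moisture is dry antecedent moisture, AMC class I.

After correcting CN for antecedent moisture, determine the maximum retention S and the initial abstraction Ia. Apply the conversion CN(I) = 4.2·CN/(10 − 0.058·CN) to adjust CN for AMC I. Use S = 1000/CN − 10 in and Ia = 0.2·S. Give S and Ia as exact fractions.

S = 500/21 in ≈ 23.810 in; Ia = 100/21 in ≈ 4.762 in

Adjust CN=50 to AMC I: 4.2·50/(10 − 0.058·50) → 210 ÷ (71/10) = 2100/71 ≈ 29.577
S = 1000/(2100/71) − 10 = 500/21 in ≈ 23.810 in
Ia = 0.2S: 0.2·23.810 = 4.762 in (exactly 100/21)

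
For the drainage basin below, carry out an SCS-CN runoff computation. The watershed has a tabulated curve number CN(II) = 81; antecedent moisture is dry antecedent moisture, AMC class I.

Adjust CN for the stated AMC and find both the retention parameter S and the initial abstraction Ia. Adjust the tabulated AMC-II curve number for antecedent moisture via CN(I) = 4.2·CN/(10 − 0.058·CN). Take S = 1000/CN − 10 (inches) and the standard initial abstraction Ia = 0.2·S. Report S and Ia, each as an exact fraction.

Adjust CN=81 to AMC I: 4.2·81/(10 − 0.058·81) → (1701/5) ÷ (2651/500) = 170100/2651 ≈ 64.164
S = 1000/(170100/2651) − 10 = 9500/1701 in ≈ 5.585 in
Ia = 0.2S: 0.2·5.585 = 1.117 in (exactly 1900/1701)

S = 9500/1701 in ≈ 5.585 in; Ia = 1900/1701 in ≈ 1.117 in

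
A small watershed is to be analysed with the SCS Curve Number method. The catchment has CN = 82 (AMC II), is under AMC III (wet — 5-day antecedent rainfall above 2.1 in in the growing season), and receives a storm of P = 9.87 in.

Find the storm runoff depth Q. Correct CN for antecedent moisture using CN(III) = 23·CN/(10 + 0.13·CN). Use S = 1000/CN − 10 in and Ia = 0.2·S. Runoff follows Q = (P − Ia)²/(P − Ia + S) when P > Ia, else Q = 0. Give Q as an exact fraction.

Q = 277698711027/31519492100 in ≈ 8.810 in

Wet (AMC III): CN(III) = 23·82/(10 + 0.13·82) = 1886/(1033/50) = 94300/1033 ≈ 91.288
Max retention: S = 1000/(94300/1033) − 10 = 900/943 in (≈ 0.954 in)
Initial abstraction Ia = S/5 = (900/943)/5 = 180/943 ≈ 0.191 in
P − Ia = 9.870 − 0.191 = 912741/94300 ≈ 9.679 in (> 0, runoff occurs)
Q: (912741/94300)² ÷ (1002741/94300) = 277698711027/31519492100 in (≈ 8.810 in)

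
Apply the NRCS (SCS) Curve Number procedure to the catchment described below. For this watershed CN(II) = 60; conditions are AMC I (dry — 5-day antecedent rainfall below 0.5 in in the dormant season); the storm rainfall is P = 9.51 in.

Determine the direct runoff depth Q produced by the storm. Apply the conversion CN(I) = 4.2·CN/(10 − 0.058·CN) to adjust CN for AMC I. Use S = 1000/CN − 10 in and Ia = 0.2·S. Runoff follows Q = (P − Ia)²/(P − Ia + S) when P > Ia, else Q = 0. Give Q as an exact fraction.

CN(I) from CN(II)=60: (4.2·60)/(10 − 0.058·60) = 6300/163 ≈ 38.650
S = 1000/(6300/163) − 10 = 1000/63 in ≈ 15.873 in
Ia = 0.2·(1000/63) = 200/63 in ≈ 3.175 in
Excess rainfall: 9.510 − 3.175 = 6.335 in; P > Ia so Q > 0
Q = (39913/6300)²/((39913/6300) + 1000/63) = (1593047569/39690000)/(139913/6300) = 1593047569/881451900 in ≈ 1.807 in

Q = 1593047569/881451900 in ≈ 1.807 in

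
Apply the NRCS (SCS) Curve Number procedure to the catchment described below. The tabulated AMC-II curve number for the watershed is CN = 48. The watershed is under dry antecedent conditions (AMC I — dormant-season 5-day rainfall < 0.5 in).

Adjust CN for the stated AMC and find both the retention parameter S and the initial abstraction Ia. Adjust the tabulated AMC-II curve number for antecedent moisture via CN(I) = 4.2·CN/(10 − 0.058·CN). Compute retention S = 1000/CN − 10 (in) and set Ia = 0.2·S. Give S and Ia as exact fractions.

Adjust CN=48 to AMC I: 4.2·48/(10 − 0.058·48) → (1008/5) ÷ (902/125) = 12600/451 ≈ 27.938
S = 1000/(12600/451) − 10 = 1625/63 in ≈ 25.794 in
Ia = 0.2S: 0.2·25.794 = 5.159 in (exactly 325/63)

S = 1625/63 in ≈ 25.794 in; Ia = 325/63 in ≈ 5.159 in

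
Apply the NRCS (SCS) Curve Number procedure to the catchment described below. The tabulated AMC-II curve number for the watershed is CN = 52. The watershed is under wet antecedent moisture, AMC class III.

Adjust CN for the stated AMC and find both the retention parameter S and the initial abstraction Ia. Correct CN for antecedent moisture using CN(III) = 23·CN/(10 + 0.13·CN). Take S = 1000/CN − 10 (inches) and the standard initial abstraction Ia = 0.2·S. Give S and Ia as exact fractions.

Wet (AMC III): CN(III) = 23·52/(10 + 0.13·52) = 1196/(419/25) = 29900/419 ≈ 71.360
S = 1000/(29900/419) − 10 = 1200/299 in ≈ 4.013 in
Initial abstraction Ia = S/5 = (1200/299)/5 = 240/299 ≈ 0.803 in

S = 1200/299 in ≈ 4.013 in; Ia = 240/299 in ≈ 0.803 in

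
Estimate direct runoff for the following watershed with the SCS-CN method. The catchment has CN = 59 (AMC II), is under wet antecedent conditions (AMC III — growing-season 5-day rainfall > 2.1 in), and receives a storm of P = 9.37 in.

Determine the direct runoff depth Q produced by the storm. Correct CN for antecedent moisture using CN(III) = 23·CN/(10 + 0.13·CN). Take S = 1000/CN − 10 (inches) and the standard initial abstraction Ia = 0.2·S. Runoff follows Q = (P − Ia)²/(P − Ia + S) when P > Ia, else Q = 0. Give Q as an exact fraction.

Wet (AMC III): CN(III) = 23·59/(10 + 0.13·59) = 1357/(1767/100) = 135700/1767 ≈ 76.797
Max retention: S = 1000/(135700/1767) − 10 = 4100/1357 in (≈ 3.021 in)
Ia = 0.2·(4100/1357) = 820/1357 in ≈ 0.604 in
P − Ia = 9.370 − 0.604 = 1189509/135700 ≈ 8.766 in (> 0, runoff occurs)
Runoff Q = (P−Ia)²/(P−Ia+S) = (8.766)²/(8.766+3.021) = 1414931661081/217053371300 ≈ 6.519 in

Q = 1414931661081/217053371300 in ≈ 6.519 in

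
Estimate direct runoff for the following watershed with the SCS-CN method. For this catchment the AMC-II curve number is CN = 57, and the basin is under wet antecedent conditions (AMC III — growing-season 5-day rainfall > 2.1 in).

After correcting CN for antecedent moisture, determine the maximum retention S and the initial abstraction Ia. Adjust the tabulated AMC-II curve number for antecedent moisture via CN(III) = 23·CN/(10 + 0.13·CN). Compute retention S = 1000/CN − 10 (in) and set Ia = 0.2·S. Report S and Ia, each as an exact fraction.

Adjust CN=57 to AMC III: 23·57/(10 + 0.13·57) → 1311 ÷ (1741/100) = 131100/1741 ≈ 75.302
Retention S: 1000/CN − 10 with CN=75.302 → S = 4300/1311 ≈ 3.280 in
Ia = 0.2S: 0.2·3.280 = 0.656 in (exactly 860/1311)

S = 4300/1311 in ≈ 3.280 in; Ia = 860/1311 in ≈ 0.656 in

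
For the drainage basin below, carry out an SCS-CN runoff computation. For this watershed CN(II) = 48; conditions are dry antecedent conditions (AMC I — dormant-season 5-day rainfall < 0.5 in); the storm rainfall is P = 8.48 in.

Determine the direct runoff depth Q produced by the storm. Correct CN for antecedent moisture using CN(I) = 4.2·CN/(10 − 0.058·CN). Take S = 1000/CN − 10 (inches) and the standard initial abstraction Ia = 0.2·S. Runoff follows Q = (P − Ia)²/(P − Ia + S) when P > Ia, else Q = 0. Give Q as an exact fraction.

Q = 27363361/72223200 in ≈ 0.379 in

CN(I) from CN(II)=48: (4.2·48)/(10 − 0.058·48) = 12600/451 ≈ 27.938
S = 1000/(12600/451) − 10 = 1625/63 in ≈ 25.794 in
Ia = 0.2·(1625/63) = 325/63 in ≈ 5.159 in
Excess rainfall: 8.480 − 5.159 = 3.321 in; P > Ia so Q > 0
Q: (5231/1575)² ÷ (45856/1575) = 27363361/72223200 in (≈ 0.379 in)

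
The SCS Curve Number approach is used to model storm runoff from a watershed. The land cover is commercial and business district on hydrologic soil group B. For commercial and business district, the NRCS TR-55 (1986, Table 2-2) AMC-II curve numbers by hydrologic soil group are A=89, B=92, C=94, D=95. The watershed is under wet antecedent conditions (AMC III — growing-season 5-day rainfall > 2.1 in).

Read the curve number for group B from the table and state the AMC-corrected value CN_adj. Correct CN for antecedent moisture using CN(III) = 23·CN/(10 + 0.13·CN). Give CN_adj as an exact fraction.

NRCS table: commercial and business district, soil group B → CN(II) = 92
Adjust CN=92 to AMC III: 23·92/(10 + 0.13·92) → 2116 ÷ (549/25) = 52900/549 ≈ 96.357

CN_adj = 52900/549 ≈ 96.357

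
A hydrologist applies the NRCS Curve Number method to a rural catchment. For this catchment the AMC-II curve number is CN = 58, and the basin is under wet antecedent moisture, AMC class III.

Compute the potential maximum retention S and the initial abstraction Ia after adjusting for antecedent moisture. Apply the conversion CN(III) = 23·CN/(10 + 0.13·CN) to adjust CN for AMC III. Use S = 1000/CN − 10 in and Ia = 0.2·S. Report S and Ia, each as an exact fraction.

CN(III) from CN(II)=58: (23·58)/(10 + 0.13·58) = 66700/877 ≈ 76.055
Retention S: 1000/CN − 10 with CN=76.055 → S = 2100/667 ≈ 3.148 in
Initial abstraction Ia = S/5 = (2100/667)/5 = 420/667 ≈ 0.630 in

S = 2100/667 in ≈ 3.148 in; Ia = 420/667 in ≈ 0.630 in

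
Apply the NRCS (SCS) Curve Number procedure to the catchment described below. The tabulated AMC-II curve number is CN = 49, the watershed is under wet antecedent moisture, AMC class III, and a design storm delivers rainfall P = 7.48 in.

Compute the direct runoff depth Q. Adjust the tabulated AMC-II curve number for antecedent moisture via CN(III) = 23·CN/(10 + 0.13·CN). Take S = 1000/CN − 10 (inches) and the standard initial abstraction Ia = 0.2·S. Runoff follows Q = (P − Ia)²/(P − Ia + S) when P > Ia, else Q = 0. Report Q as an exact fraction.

CN(III) from CN(II)=49: (23·49)/(10 + 0.13·49) = 112700/1637 ≈ 68.845
S = 1000/(112700/1637) − 10 = 5100/1127 in ≈ 4.525 in
Initial abstraction Ia = S/5 = (5100/1127)/5 = 1020/1127 ≈ 0.905 in
Excess rainfall: 7.480 − 0.905 = 6.575 in; P > Ia so Q > 0
Q: (185249/28175)² ÷ (312749/28175) = 2018658353/518335475 in (≈ 3.895 in)

Q = 2018658353/518335475 in ≈ 3.895 in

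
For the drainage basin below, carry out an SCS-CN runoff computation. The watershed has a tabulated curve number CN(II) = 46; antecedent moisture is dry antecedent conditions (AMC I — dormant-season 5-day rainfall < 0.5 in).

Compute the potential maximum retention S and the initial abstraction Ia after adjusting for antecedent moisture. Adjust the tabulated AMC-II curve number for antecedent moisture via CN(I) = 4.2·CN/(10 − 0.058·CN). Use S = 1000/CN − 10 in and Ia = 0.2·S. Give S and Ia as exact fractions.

S = 4500/161 in ≈ 27.950 in; Ia = 900/161 in ≈ 5.590 in

Adjust CN=46 to AMC I: 4.2·46/(10 − 0.058·46) → (966/5) ÷ (1833/250) = 16100/611 ≈ 26.350
S = 1000/(16100/611) − 10 = 4500/161 in ≈ 27.950 in
Ia = 0.2·(4500/161) = 900/161 in ≈ 5.590 in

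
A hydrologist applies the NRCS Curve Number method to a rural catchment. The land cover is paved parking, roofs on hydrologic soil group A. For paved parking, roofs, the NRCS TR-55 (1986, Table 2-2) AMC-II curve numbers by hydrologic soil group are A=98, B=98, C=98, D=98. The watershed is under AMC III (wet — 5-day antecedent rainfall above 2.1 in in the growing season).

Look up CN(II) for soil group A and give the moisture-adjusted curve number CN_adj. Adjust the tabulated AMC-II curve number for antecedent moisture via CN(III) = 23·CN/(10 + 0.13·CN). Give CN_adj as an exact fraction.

CN_adj = 112700/1137 ≈ 99.120

NRCS table: paved parking, roofs, soil group A → CN(II) = 98
Adjust CN=98 to AMC III: 23·98/(10 + 0.13·98) → 2254 ÷ (1137/50) = 112700/1137 ≈ 99.120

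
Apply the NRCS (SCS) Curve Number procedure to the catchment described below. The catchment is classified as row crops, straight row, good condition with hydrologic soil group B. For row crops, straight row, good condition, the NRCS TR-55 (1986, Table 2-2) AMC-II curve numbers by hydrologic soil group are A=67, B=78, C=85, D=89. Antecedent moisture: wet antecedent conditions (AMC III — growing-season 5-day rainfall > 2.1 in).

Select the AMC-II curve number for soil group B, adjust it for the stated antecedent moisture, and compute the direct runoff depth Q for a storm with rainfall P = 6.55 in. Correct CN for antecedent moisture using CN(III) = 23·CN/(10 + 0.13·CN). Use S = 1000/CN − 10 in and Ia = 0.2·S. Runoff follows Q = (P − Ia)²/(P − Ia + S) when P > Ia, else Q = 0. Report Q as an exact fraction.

NRCS table: row crops, straight row, good condition, soil group B → CN(II) = 78
Wet (AMC III): CN(III) = 23·78/(10 + 0.13·78) = 1794/(1007/50) = 89700/1007 ≈ 89.076
Retention S: 1000/CN − 10 with CN=89.076 → S = 1100/897 ≈ 1.226 in
Ia = 0.2S: 0.2·1.226 = 0.245 in (exactly 220/897)
Since P=6.550 > Ia=0.245: effective rainfall P−Ia = 113107/17940 in
Q: (113107/17940)² ÷ (135107/17940) = 12793193449/2423819580 in (≈ 5.278 in)

Q = 12793193449/2423819580 in ≈ 5.278 in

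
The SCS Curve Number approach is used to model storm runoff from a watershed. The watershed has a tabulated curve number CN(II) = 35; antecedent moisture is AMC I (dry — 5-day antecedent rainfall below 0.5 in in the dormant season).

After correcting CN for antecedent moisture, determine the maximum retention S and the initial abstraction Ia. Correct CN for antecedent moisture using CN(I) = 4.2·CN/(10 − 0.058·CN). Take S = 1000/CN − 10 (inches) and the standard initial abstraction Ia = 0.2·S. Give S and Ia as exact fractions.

S = 6500/147 in ≈ 44.218 in; Ia = 1300/147 in ≈ 8.844 in

CN(I) from CN(II)=35: (4.2·35)/(10 − 0.058·35) = 14700/797 ≈ 18.444
Retention S: 1000/CN − 10 with CN=18.444 → S = 6500/147 ≈ 44.218 in
Ia = 0.2S: 0.2·44.218 = 8.844 in (exactly 1300/147)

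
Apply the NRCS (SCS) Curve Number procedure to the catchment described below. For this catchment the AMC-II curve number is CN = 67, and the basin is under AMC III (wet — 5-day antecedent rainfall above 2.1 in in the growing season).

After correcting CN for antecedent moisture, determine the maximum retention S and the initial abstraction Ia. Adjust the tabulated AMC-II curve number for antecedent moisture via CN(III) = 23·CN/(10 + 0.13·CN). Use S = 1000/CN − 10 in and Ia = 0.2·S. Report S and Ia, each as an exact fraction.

S = 3300/1541 in ≈ 2.141 in; Ia = 660/1541 in ≈ 0.428 in

CN(III) from CN(II)=67: (23·67)/(10 + 0.13·67) = 154100/1871 ≈ 82.362
Retention S: 1000/CN − 10 with CN=82.362 → S = 3300/1541 ≈ 2.141 in
Ia = 0.2S: 0.2·2.141 = 0.428 in (exactly 660/1541)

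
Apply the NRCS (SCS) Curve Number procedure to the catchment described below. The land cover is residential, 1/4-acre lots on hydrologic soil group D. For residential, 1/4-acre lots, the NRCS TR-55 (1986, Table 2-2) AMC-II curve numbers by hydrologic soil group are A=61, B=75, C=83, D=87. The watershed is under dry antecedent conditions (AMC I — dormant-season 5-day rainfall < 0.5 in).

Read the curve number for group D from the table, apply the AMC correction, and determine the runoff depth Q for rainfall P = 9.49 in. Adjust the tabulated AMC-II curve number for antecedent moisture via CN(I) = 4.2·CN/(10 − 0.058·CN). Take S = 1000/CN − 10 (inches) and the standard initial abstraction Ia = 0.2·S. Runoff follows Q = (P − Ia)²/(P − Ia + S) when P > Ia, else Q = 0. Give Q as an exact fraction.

Q = 197865247333/31674881700 in ≈ 6.247 in

NRCS table: residential, 1/4-acre lots, soil group D → CN(II) = 87
Adjust CN=87 to AMC I: 4.2·87/(10 − 0.058·87) → (1827/5) ÷ (2477/500) = 182700/2477 ≈ 73.759
Retention S: 1000/CN − 10 with CN=73.759 → S = 6500/1827 ≈ 3.558 in
Initial abstraction Ia = S/5 = (6500/1827)/5 = 1300/1827 ≈ 0.712 in
Excess rainfall: 9.490 − 0.712 = 8.778 in; P > Ia so Q > 0
Runoff Q = (P−Ia)²/(P−Ia+S) = (8.778)²/(8.778+3.558) = 197865247333/31674881700 ≈ 6.247 in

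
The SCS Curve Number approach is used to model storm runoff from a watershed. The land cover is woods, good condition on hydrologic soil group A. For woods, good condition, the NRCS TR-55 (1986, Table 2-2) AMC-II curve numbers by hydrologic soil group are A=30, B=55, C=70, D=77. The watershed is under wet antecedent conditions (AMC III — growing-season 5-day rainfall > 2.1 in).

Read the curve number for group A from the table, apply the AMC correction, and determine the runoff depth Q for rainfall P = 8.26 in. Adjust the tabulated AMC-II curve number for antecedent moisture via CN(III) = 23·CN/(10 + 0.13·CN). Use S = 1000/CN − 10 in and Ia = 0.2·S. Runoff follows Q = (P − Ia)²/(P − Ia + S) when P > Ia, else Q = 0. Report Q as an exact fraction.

Q = 9431041/3977850 in ≈ 2.371 in

NRCS table: woods, good condition, soil group A → CN(II) = 30
Wet (AMC III): CN(III) = 23·30/(10 + 0.13·30) = 690/(139/10) = 6900/139 ≈ 49.640
Retention S: 1000/CN − 10 with CN=49.640 → S = 700/69 ≈ 10.145 in
Initial abstraction Ia = S/5 = (700/69)/5 = 140/69 ≈ 2.029 in
P − Ia = 8.260 − 2.029 = 21497/3450 ≈ 6.231 in (> 0, runoff occurs)
Q = (21497/3450)²/((21497/3450) + 700/69) = (462121009/11902500)/(56497/3450) = 9431041/3977850 in ≈ 2.371 in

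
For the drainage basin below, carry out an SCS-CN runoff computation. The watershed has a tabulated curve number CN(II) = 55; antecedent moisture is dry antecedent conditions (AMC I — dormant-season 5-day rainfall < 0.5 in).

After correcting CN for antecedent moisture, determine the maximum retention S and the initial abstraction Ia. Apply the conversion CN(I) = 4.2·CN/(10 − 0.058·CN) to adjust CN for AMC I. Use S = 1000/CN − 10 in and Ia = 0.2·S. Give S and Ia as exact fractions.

Adjust CN=55 to AMC I: 4.2·55/(10 − 0.058·55) → 231 ÷ (681/100) = 7700/227 ≈ 33.921
S = 1000/(7700/227) − 10 = 1500/77 in ≈ 19.481 in
Ia = 0.2·(1500/77) = 300/77 in ≈ 3.896 in

S = 1500/77 in ≈ 19.481 in; Ia = 300/77 in ≈ 3.896 in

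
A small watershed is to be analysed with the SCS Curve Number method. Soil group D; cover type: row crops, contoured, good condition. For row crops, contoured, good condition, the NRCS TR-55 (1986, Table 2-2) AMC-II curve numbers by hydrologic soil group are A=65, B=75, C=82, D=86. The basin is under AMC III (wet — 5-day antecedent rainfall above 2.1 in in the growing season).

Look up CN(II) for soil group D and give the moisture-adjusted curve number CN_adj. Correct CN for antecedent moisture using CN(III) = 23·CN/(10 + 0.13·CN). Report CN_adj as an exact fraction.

NRCS table: row crops, contoured, good condition, soil group D → CN(II) = 86
Adjust CN=86 to AMC III: 23·86/(10 + 0.13·86) → 1978 ÷ (1059/50) = 98900/1059 ≈ 93.390

CN_adj = 98900/1059 ≈ 93.390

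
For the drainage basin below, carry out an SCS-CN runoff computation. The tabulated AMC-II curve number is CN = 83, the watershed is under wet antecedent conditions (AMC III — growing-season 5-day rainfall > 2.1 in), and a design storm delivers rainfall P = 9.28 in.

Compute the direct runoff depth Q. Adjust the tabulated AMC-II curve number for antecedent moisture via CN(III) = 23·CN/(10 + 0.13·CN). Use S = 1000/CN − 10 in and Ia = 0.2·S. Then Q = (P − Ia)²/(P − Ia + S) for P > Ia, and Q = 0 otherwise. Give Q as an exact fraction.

Q = 23586616818/2844934975 in ≈ 8.291 in

Wet (AMC III): CN(III) = 23·83/(10 + 0.13·83) = 1909/(2079/100) = 190900/2079 ≈ 91.823
Max retention: S = 1000/(190900/2079) − 10 = 1700/1909 in (≈ 0.891 in)
Ia = 0.2S: 0.2·0.891 = 0.178 in (exactly 340/1909)
Excess rainfall: 9.280 − 0.178 = 9.102 in; P > Ia so Q > 0
Q: (434388/47725)² ÷ (476888/47725) = 23586616818/2844934975 in (≈ 8.291 in)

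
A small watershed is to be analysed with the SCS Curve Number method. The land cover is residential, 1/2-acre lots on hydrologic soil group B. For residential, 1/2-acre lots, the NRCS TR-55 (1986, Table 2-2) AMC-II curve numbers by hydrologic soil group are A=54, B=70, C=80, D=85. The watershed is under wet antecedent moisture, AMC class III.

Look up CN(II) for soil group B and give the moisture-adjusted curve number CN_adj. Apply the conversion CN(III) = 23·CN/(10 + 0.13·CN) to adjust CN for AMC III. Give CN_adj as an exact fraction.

CN_adj = 16100/191 ≈ 84.293

NRCS table: residential, 1/2-acre lots, soil group B → CN(II) = 70
CN(III) from CN(II)=70: (23·70)/(10 + 0.13·70) = 16100/191 ≈ 84.293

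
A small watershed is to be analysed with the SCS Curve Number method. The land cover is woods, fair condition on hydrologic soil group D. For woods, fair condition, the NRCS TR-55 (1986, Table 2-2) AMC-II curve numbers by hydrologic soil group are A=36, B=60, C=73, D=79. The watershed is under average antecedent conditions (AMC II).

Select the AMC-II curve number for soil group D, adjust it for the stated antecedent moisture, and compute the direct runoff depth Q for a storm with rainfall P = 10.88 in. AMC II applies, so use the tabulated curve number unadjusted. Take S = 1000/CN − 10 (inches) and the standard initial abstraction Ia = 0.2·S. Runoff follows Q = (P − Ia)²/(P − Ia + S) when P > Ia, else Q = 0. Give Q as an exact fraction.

Q = 104427961/12683450 in ≈ 8.233 in

NRCS table: woods, fair condition, soil group D → CN(II) = 79
Average conditions: CN = 79 (no AMC adjustment).
Retention S: 1000/CN − 10 with CN=79.000 → S = 210/79 ≈ 2.658 in
Initial abstraction Ia = S/5 = (210/79)/5 = 42/79 ≈ 0.532 in
Since P=10.880 > Ia=0.532: effective rainfall P−Ia = 20438/1975 in
Q: (20438/1975)² ÷ (25688/1975) = 104427961/12683450 in (≈ 8.233 in)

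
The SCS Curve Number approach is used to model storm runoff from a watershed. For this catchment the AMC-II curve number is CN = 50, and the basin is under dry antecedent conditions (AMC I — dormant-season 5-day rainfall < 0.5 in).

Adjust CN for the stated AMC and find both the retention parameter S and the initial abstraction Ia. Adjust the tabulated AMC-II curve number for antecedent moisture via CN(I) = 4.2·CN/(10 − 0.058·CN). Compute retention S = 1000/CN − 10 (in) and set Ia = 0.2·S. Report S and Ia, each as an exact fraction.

S = 500/21 in ≈ 23.810 in; Ia = 100/21 in ≈ 4.762 in

Adjust CN=50 to AMC I: 4.2·50/(10 − 0.058·50) → 210 ÷ (71/10) = 2100/71 ≈ 29.577
Max retention: S = 1000/(2100/71) − 10 = 500/21 in (≈ 23.810 in)
Initial abstraction Ia = S/5 = (500/21)/5 = 100/21 ≈ 4.762 in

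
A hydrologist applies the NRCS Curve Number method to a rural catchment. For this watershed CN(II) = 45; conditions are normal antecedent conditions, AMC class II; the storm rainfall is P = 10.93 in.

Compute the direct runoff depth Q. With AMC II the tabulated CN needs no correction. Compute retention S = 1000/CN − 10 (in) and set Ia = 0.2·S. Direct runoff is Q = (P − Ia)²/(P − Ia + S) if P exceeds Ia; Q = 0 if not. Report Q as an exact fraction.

CN(II) = 45; AMC II needs no correction.
Retention S: 1000/CN − 10 with CN=45.000 → S = 110/9 ≈ 12.222 in
Initial abstraction Ia = S/5 = (110/9)/5 = 22/9 ≈ 2.444 in
P − Ia = 10.930 − 2.444 = 7637/900 ≈ 8.486 in (> 0, runoff occurs)
Runoff Q = (P−Ia)²/(P−Ia+S) = (8.486)²/(8.486+12.222) = 58323769/16773300 ≈ 3.477 in

Q = 58323769/16773300 in ≈ 3.477 in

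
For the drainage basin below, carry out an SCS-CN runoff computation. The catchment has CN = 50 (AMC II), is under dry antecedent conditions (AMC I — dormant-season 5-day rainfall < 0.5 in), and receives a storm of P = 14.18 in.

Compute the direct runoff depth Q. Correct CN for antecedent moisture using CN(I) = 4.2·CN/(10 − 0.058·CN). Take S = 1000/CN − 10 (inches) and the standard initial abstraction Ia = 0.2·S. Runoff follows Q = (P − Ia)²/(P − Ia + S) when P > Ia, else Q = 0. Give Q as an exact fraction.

CN(I) from CN(II)=50: (4.2·50)/(10 − 0.058·50) = 2100/71 ≈ 29.577
Retention S: 1000/CN − 10 with CN=29.577 → S = 500/21 ≈ 23.810 in
Ia = 0.2·(500/21) = 100/21 in ≈ 4.762 in
Since P=14.180 > Ia=4.762: effective rainfall P−Ia = 9889/1050 in
Q = (9889/1050)²/((9889/1050) + 500/21) = (97792321/1102500)/(34889/1050) = 97792321/36633450 in ≈ 2.669 in

Q = 97792321/36633450 in ≈ 2.669 in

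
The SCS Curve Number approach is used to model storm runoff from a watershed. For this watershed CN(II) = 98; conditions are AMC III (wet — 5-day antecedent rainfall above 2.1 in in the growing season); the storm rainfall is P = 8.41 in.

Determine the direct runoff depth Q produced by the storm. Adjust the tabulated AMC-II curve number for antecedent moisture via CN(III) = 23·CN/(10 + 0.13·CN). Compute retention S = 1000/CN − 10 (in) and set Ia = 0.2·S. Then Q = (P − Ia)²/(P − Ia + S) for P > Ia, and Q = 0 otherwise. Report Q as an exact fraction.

Adjust CN=98 to AMC III: 23·98/(10 + 0.13·98) → 2254 ÷ (1137/50) = 112700/1137 ≈ 99.120
S = 1000/(112700/1137) − 10 = 100/1127 in ≈ 0.089 in
Ia = 0.2S: 0.2·0.089 = 0.018 in (exactly 20/1127)
Since P=8.410 > Ia=0.018: effective rainfall P−Ia = 945807/112700 in
Q: (945807/112700)² ÷ (955807/112700) = 894550881249/107719448900 in (≈ 8.304 in)

Q = 894550881249/107719448900 in ≈ 8.304 in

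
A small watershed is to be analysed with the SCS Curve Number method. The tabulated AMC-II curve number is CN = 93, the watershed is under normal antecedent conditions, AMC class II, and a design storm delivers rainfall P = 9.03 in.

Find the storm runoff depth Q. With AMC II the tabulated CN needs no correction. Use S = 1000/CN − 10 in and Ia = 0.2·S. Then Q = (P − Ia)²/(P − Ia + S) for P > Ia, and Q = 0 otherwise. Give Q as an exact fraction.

Q = 974184463/119012100 in ≈ 8.186 in

CN(II) = 93; AMC II needs no correction.
Max retention: S = 1000/93 − 10 = 70/93 in (≈ 0.753 in)
Initial abstraction Ia = S/5 = (70/93)/5 = 14/93 ≈ 0.151 in
Since P=9.030 > Ia=0.151: effective rainfall P−Ia = 82579/9300 in
Runoff Q = (P−Ia)²/(P−Ia+S) = (8.879)²/(8.879+0.753) = 974184463/119012100 ≈ 8.186 in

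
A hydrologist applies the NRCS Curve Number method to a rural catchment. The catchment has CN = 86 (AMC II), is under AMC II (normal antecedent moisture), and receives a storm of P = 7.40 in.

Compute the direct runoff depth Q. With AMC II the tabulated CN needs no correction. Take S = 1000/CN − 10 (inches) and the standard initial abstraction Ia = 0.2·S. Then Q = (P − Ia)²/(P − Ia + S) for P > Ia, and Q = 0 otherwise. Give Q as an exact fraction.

Average conditions: CN = 86 (no AMC adjustment).
Max retention: S = 1000/86 − 10 = 70/43 in (≈ 1.628 in)
Ia = 0.2·(70/43) = 14/43 in ≈ 0.326 in
Since P=7.400 > Ia=0.326: effective rainfall P−Ia = 1521/215 in
Q = (1521/215)²/((1521/215) + 70/43) = (2313441/46225)/(1871/215) = 2313441/402265 in ≈ 5.751 in

Q = 2313441/402265 in ≈ 5.751 in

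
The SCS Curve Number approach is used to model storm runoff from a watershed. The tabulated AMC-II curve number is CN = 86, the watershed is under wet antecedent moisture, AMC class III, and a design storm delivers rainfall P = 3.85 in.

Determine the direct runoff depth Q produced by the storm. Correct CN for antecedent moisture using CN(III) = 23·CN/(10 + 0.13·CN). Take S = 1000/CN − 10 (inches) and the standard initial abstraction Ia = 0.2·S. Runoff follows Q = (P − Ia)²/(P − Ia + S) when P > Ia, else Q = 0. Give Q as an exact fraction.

Adjust CN=86 to AMC III: 23·86/(10 + 0.13·86) → 1978 ÷ (1059/50) = 98900/1059 ≈ 93.390
S = 1000/(98900/1059) − 10 = 700/989 in ≈ 0.708 in
Initial abstraction Ia = S/5 = (700/989)/5 = 140/989 ≈ 0.142 in
Since P=3.850 > Ia=0.142: effective rainfall P−Ia = 73353/19780 in
Runoff Q = (P−Ia)²/(P−Ia+S) = (3.708)²/(3.708+0.708) = 768666087/246834620 ≈ 3.114 in

Q = 768666087/246834620 in ≈ 3.114 in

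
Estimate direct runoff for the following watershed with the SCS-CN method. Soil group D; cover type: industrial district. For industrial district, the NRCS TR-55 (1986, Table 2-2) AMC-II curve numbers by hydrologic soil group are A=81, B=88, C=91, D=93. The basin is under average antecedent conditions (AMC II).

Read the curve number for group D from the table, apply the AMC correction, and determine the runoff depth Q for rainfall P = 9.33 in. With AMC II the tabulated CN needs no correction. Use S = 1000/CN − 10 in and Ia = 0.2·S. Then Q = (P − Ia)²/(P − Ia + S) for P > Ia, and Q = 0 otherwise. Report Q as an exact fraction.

Q = 7287866161/859031700 in ≈ 8.484 in

NRCS table: industrial district, soil group D → CN(II) = 93
Average conditions: CN = 93 (no AMC adjustment).
S = 1000/93 − 10 = 70/93 in ≈ 0.753 in
Initial abstraction Ia = S/5 = (70/93)/5 = 14/93 ≈ 0.151 in
Excess rainfall: 9.330 − 0.151 = 9.179 in; P > Ia so Q > 0
Q: (85369/9300)² ÷ (92369/9300) = 7287866161/859031700 in (≈ 8.484 in)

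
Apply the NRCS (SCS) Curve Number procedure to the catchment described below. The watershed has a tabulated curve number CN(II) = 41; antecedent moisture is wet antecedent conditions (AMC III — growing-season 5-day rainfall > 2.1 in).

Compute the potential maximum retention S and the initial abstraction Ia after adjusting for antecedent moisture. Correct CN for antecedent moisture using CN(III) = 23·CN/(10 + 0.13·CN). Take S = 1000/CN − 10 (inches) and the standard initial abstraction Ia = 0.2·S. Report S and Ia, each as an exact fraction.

S = 5900/943 in ≈ 6.257 in; Ia = 1180/943 in ≈ 1.251 in

CN(III) from CN(II)=41: (23·41)/(10 + 0.13·41) = 94300/1533 ≈ 61.513
Retention S: 1000/CN − 10 with CN=61.513 → S = 5900/943 ≈ 6.257 in
Ia = 0.2S: 0.2·6.257 = 1.251 in (exactly 1180/943)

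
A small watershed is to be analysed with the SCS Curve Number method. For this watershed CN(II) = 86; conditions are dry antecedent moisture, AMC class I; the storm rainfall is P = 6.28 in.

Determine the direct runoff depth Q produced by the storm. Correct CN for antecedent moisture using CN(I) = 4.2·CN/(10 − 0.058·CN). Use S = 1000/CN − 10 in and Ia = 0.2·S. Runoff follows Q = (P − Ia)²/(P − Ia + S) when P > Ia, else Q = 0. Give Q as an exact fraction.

Q = 315169009/97565925 in ≈ 3.230 in

CN(I) from CN(II)=86: (4.2·86)/(10 − 0.058·86) = 12900/179 ≈ 72.067
S = 1000/(12900/179) − 10 = 500/129 in ≈ 3.876 in
Ia = 0.2S: 0.2·3.876 = 0.775 in (exactly 100/129)
P − Ia = 6.280 − 0.775 = 17753/3225 ≈ 5.505 in (> 0, runoff occurs)
Q = (17753/3225)²/((17753/3225) + 500/129) = (315169009/10400625)/(30253/3225) = 315169009/97565925 in ≈ 3.230 in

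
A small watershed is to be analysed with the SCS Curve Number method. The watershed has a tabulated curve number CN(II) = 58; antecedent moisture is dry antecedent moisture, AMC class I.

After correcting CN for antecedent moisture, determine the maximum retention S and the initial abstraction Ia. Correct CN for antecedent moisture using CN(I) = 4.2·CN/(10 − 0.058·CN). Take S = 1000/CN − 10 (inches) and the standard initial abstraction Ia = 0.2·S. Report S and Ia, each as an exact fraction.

CN(I) from CN(II)=58: (4.2·58)/(10 − 0.058·58) = 2900/79 ≈ 36.709
Max retention: S = 1000/(2900/79) − 10 = 500/29 in (≈ 17.241 in)
Ia = 0.2·(500/29) = 100/29 in ≈ 3.448 in

S = 500/29 in ≈ 17.241 in; Ia = 100/29 in ≈ 3.448 in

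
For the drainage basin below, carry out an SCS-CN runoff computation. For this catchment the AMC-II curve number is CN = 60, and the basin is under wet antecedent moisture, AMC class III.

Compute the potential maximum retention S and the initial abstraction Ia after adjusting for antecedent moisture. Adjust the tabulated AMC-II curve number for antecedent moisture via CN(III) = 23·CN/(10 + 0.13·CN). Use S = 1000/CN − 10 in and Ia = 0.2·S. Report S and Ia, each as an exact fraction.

CN(III) from CN(II)=60: (23·60)/(10 + 0.13·60) = 6900/89 ≈ 77.528
Retention S: 1000/CN − 10 with CN=77.528 → S = 200/69 ≈ 2.899 in
Ia = 0.2S: 0.2·2.899 = 0.580 in (exactly 40/69)

S = 200/69 in ≈ 2.899 in; Ia = 40/69 in ≈ 0.580 in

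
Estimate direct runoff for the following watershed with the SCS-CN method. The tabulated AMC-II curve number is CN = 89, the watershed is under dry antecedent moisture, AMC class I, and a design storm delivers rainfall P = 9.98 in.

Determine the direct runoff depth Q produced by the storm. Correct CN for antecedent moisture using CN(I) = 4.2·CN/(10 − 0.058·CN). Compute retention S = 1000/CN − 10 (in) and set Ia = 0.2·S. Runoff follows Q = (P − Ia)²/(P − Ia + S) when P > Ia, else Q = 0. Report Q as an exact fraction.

Q = 770236172161/107713366950 in ≈ 7.151 in

CN(I) from CN(II)=89: (4.2·89)/(10 − 0.058·89) = 186900/2419 ≈ 77.263
S = 1000/(186900/2419) − 10 = 5500/1869 in ≈ 2.943 in
Initial abstraction Ia = S/5 = (5500/1869)/5 = 1100/1869 ≈ 0.589 in
Since P=9.980 > Ia=0.589: effective rainfall P−Ia = 877631/93450 in
Runoff Q = (P−Ia)²/(P−Ia+S) = (9.391)²/(9.391+2.943) = 770236172161/107713366950 ≈ 7.151 in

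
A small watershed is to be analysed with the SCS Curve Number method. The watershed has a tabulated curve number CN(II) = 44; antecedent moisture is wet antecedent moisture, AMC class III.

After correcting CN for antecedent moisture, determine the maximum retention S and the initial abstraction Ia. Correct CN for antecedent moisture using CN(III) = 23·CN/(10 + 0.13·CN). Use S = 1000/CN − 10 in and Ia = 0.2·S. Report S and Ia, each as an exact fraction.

CN(III) from CN(II)=44: (23·44)/(10 + 0.13·44) = 25300/393 ≈ 64.377
S = 1000/(25300/393) − 10 = 1400/253 in ≈ 5.534 in
Ia = 0.2S: 0.2·5.534 = 1.107 in (exactly 280/253)

S = 1400/253 in ≈ 5.534 in; Ia = 280/253 in ≈ 1.107 in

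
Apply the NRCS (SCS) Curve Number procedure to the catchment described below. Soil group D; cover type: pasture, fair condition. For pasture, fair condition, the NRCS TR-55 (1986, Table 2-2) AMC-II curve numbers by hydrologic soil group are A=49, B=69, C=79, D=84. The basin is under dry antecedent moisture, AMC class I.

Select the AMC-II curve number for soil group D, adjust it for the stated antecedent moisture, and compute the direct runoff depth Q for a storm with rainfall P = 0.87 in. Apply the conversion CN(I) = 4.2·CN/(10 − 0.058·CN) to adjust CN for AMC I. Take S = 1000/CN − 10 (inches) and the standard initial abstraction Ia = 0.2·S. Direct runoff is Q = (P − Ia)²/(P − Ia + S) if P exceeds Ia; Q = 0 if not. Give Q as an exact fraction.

Q = 0 in ≈ 0.000 in

NRCS table: pasture, fair condition, soil group D → CN(II) = 84
Adjust CN=84 to AMC I: 4.2·84/(10 − 0.058·84) → (1764/5) ÷ (641/125) = 44100/641 ≈ 68.799
Retention S: 1000/CN − 10 with CN=68.799 → S = 2000/441 ≈ 4.535 in
Initial abstraction Ia = S/5 = (2000/441)/5 = 400/441 ≈ 0.907 in
P = 0.870 ≤ Ia = 0.907 in: entire storm abstracted, Q = 0.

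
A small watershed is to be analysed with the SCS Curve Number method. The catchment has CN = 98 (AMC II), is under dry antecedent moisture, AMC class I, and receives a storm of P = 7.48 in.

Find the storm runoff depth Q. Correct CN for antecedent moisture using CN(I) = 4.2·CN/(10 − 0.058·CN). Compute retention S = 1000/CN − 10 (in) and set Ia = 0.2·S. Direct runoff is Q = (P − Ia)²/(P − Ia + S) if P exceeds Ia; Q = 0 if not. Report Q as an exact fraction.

CN(I) from CN(II)=98: (4.2·98)/(10 − 0.058·98) = 102900/1079 ≈ 95.366
S = 1000/(102900/1079) − 10 = 500/1029 in ≈ 0.486 in
Ia = 0.2S: 0.2·0.486 = 0.097 in (exactly 100/1029)
Excess rainfall: 7.480 − 0.097 = 7.383 in; P > Ia so Q > 0
Q = (189923/25725)²/((189923/25725) + 500/1029) = (36070745929/661775625)/(202423/25725) = 36070745929/5207331675 in ≈ 6.927 in

Q = 36070745929/5207331675 in ≈ 6.927 in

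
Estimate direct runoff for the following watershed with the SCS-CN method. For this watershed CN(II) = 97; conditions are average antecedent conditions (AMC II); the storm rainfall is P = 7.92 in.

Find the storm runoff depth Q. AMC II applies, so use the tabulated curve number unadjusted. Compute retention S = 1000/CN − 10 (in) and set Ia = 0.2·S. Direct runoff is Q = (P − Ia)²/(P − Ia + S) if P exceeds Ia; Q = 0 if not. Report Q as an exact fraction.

AMC II — tabulated CN = 97 applies directly.
Max retention: S = 1000/97 − 10 = 30/97 in (≈ 0.309 in)
Ia = 0.2S: 0.2·0.309 = 0.062 in (exactly 6/97)
P − Ia = 7.920 − 0.062 = 19056/2425 ≈ 7.858 in (> 0, runoff occurs)
Runoff Q = (P−Ia)²/(P−Ia+S) = (7.858)²/(7.858+0.309) = 60521856/8004925 ≈ 7.561 in

Q = 60521856/8004925 in ≈ 7.561 in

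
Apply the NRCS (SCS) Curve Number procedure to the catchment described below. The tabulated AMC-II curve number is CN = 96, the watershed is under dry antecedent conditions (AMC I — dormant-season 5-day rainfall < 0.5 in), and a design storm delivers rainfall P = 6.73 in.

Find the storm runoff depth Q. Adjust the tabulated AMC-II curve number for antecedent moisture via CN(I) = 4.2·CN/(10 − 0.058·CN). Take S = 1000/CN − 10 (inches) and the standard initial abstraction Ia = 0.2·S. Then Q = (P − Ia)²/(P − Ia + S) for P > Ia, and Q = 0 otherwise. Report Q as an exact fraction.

Q = 1693240201/298613700 in ≈ 5.670 in

Adjust CN=96 to AMC I: 4.2·96/(10 − 0.058·96) → (2016/5) ÷ (554/125) = 25200/277 ≈ 90.975
S = 1000/(25200/277) − 10 = 125/126 in ≈ 0.992 in
Initial abstraction Ia = S/5 = (125/126)/5 = 25/126 ≈ 0.198 in
Since P=6.730 > Ia=0.198: effective rainfall P−Ia = 41149/6300 in
Q = (41149/6300)²/((41149/6300) + 125/126) = (1693240201/39690000)/(47399/6300) = 1693240201/298613700 in ≈ 5.670 in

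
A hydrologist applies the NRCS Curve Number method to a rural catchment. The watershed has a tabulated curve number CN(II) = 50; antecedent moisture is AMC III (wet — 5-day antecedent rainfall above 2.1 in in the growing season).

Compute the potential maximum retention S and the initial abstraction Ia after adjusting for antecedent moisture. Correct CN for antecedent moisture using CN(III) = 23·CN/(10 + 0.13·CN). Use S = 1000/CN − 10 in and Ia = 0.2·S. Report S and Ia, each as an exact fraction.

CN(III) from CN(II)=50: (23·50)/(10 + 0.13·50) = 2300/33 ≈ 69.697
S = 1000/(2300/33) − 10 = 100/23 in ≈ 4.348 in
Ia = 0.2S: 0.2·4.348 = 0.870 in (exactly 20/23)

S = 100/23 in ≈ 4.348 in; Ia = 20/23 in ≈ 0.870 in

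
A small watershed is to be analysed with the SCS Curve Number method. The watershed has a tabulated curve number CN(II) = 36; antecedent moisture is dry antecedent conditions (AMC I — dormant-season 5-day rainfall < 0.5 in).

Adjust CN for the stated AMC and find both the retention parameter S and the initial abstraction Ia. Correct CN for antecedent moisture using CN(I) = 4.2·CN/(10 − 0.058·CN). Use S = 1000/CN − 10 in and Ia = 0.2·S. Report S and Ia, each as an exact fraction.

Adjust CN=36 to AMC I: 4.2·36/(10 − 0.058·36) → (756/5) ÷ (989/125) = 18900/989 ≈ 19.110
Max retention: S = 1000/(18900/989) − 10 = 8000/189 in (≈ 42.328 in)
Initial abstraction Ia = S/5 = (8000/189)/5 = 1600/189 ≈ 8.466 in

S = 8000/189 in ≈ 42.328 in; Ia = 1600/189 in ≈ 8.466 in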